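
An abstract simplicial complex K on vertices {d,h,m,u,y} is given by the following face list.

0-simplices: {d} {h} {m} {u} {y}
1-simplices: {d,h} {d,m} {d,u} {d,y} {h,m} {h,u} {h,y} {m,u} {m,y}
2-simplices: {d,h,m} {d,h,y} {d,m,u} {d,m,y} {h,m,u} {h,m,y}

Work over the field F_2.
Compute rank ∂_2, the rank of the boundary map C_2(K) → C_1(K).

n_0=5 n_1=9 n_2=6  [Z2]
∂1: piv[dh,dm,du,dy] rk=4  ker:hm,hu,hy,mu,my
∂2: piv[dhm,dhy,dmu,dmy,hmu] rk=5  ker:hmy
rk∂_2=5

rank∂_2=5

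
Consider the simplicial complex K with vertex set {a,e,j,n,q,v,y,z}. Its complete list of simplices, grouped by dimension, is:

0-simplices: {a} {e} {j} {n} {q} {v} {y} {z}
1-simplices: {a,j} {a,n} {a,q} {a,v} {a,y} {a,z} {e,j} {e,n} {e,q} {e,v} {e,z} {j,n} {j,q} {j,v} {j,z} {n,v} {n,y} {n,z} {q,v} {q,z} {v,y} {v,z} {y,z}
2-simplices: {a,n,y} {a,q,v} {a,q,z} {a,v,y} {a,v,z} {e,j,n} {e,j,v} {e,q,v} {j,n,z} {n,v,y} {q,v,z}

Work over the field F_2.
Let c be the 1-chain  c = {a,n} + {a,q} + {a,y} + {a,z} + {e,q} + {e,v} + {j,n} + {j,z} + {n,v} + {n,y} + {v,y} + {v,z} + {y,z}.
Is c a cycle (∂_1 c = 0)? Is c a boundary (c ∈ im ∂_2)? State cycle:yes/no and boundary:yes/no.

cycle:yes boundary:no

n_0=8 n_1=23 n_2=11  [Z2]
∂1: piv[aj,an,aq,av,ay,az,ej] rk=7  ker:en,eq,ev,ez,jn,jq,jv,jz,nv,ny,nz,qv,qz,vy,vz,yz
∂2: piv[any,aqv,aqz,avy,avz,ejn,ejv,eqv,jnz,nvy] rk=10  ker:qvz
∂1c = 0
c vs im∂2: residual ≠ 0 ⇒ not boundary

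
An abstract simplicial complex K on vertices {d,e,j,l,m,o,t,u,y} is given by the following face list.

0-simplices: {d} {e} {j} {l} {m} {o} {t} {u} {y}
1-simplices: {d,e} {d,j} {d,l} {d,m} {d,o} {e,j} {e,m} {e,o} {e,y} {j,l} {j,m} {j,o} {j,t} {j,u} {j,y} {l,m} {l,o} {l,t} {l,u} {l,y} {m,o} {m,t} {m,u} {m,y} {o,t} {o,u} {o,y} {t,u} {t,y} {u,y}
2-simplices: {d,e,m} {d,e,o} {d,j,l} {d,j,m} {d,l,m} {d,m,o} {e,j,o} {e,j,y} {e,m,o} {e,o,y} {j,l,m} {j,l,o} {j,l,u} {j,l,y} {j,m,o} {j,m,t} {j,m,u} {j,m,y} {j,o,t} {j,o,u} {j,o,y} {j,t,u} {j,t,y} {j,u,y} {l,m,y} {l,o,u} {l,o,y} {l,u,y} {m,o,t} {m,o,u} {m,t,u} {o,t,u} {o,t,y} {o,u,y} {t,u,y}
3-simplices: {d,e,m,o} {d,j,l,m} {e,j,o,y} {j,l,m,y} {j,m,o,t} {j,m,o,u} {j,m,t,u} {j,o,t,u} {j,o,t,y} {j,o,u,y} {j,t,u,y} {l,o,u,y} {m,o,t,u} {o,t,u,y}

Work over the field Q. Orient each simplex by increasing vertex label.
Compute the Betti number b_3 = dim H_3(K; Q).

b_3=2

n_0=9 n_1=30 n_2=35 n_3=14  [Q]
∂1: piv[de,dj,dl,dm,do,ey,jt,ju] rk=8  ker:ej,em,eo,jl,jm,jo,jy,lm,lo,lt,lu,ly,mo,mt,mu,my,ot,ou,oy,tu,ty,uy
∂2: piv[dem,deo,djl,djm,dlm,dmo,ejo,ejy,eoy,jlo,jlu,jly,jmo,jmt,jmu,jmy,jot,jou,jtu,jty,juy] rk=21  ker:emo,jlm,joy,lmy,lou,loy,luy,mot,mou,mtu,otu,oty,ouy,tuy
∂3: piv[demo,djlm,ejoy,jlmy,jmot,jmou,jmtu,jotu,joty,jouy,jtuy,louy] rk=12  ker:motu,otuy
b_3=(14−12)−0=2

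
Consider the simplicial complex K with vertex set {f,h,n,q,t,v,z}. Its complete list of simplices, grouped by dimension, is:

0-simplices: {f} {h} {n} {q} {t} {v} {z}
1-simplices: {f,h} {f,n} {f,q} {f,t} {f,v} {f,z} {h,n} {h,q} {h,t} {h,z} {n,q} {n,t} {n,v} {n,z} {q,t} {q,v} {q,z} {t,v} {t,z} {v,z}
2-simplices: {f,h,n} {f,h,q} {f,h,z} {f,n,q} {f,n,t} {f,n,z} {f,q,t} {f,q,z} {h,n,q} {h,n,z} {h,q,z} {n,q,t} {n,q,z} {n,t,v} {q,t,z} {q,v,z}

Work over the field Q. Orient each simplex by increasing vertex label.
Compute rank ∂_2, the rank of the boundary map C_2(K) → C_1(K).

n_0=7 n_1=20 n_2=16  [Q]
∂1: piv[fh,fn,fq,ft,fv,fz] rk=6  ker:hn,hq,ht,hz,nq,nt,nv,nz,qt,qv,qz,tv,tz,vz
∂2: piv[fhn,fhq,fhz,fnq,fnt,fnz,fqt,fqz,ntv,qtz,qvz] rk=11  ker:hnq,hnz,hqz,nqt,nqz
rk∂_2=11

rank∂_2=11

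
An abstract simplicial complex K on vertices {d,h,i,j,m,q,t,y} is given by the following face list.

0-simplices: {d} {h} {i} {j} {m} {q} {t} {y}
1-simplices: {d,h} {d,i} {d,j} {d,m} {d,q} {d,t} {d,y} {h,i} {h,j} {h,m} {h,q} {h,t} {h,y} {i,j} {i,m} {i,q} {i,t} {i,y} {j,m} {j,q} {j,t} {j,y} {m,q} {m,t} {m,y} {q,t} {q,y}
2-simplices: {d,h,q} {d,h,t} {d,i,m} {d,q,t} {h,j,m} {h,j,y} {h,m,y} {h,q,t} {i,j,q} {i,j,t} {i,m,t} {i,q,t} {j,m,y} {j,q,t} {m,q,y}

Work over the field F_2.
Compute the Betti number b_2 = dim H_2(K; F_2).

b_2=3

n_0=8 n_1=27 n_2=15  [Z2]
∂1: piv[dh,di,dj,dm,dq,dt,dy] rk=7  ker:hi,hj,hm,hq,ht,hy,ij,im,iq,it,iy,jm,jq,jt,jy,mq,mt,my,qt,qy
∂2: piv[dhq,dht,dim,dqt,hjm,hjy,hmy,ijq,ijt,imt,iqt,mqy] rk=12  ker:hqt,jmy,jqt
b_2=(15−12)−0=3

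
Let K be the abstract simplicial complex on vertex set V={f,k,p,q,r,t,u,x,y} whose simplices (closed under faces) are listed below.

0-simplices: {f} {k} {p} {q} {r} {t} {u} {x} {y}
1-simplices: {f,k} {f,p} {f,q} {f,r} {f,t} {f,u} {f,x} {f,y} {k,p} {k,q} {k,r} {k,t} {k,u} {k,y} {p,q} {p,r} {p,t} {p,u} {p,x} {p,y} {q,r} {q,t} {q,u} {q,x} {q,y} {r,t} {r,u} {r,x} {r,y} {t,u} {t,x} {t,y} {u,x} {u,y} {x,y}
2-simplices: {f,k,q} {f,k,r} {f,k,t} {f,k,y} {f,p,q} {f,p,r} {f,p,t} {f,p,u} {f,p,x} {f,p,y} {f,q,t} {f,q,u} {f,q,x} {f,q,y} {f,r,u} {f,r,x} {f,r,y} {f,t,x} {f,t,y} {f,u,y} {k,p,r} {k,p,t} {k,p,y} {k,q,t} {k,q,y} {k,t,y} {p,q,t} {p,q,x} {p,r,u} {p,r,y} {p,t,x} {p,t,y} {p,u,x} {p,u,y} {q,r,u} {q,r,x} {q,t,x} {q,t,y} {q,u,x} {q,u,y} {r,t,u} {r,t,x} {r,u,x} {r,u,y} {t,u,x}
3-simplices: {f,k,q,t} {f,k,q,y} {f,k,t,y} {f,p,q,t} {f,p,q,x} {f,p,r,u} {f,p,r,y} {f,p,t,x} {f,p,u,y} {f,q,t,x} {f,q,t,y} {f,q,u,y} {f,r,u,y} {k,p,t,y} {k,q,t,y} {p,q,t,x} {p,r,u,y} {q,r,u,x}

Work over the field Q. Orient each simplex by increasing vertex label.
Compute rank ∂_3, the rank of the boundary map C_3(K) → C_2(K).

rank∂_3=15

n_0=9 n_1=35 n_2=45 n_3=18  [Q]
∂1: piv[fk,fp,fq,fr,ft,fu,fx,fy] rk=8  ker:kp,kq,kr,kt,ku,ky,pq,pr,pt,pu,px,py,qr,qt,qu,qx,qy,rt,ru,rx,ry,tu,tx,ty,ux,uy,xy
∂2: piv[fkq,fkr,fkt,fky,fpq,fpr,fpt,fpu,fpx,fpy,fqt,fqu,fqx,fqy,fru,frx,fry,ftx,fty,fuy,kpr,pux,qru,rtu,rtx] rk=25  ker:kpt,kpy,kqt,kqy,kty,pqt,pqx,pru,pry,ptx,pty,puy,qrx,qtx,qty,qux,quy,rux,ruy,tux
∂3: piv[fkqt,fkqy,fkty,fpqt,fpqx,fpru,fpry,fptx,fpuy,fqtx,fqty,fquy,fruy,kpty,qrux] rk=15  ker:kqty,pqtx,pruy
rk∂_3=15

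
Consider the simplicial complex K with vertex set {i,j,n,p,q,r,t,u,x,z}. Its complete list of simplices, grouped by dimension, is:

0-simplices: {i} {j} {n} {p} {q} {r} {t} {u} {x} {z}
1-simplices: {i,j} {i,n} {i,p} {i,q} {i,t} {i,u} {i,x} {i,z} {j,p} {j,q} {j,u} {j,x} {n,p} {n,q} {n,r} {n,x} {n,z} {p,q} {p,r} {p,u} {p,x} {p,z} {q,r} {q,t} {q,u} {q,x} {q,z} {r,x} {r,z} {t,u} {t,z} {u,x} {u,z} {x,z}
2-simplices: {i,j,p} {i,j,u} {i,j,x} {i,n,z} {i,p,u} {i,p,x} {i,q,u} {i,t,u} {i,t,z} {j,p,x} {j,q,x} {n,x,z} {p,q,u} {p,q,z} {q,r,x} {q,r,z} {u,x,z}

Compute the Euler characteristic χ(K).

n_0=10 n_1=34 n_2=17
χ=+10−34+17=-7

χ(K)=-7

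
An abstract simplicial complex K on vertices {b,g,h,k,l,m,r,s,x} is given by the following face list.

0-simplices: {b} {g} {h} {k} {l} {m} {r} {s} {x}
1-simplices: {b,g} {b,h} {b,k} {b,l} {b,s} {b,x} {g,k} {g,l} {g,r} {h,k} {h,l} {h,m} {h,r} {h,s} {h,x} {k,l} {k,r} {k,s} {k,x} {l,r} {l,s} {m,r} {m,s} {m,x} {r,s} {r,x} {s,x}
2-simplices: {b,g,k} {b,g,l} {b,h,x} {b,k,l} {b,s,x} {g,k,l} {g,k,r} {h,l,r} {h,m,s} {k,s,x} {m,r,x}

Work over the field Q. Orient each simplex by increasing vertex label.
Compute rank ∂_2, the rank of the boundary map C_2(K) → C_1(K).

rank∂_2=10

n_0=9 n_1=27 n_2=11  [Q]
∂1: piv[bg,bh,bk,bl,bs,bx,gr,hm] rk=8  ker:gk,gl,hk,hl,hr,hs,hx,kl,kr,ks,kx,lr,ls,mr,ms,mx,rs,rx,sx
∂2: piv[bgk,bgl,bhx,bkl,bsx,gkr,hlr,hms,ksx,mrx] rk=10  ker:gkl
rk∂_2=10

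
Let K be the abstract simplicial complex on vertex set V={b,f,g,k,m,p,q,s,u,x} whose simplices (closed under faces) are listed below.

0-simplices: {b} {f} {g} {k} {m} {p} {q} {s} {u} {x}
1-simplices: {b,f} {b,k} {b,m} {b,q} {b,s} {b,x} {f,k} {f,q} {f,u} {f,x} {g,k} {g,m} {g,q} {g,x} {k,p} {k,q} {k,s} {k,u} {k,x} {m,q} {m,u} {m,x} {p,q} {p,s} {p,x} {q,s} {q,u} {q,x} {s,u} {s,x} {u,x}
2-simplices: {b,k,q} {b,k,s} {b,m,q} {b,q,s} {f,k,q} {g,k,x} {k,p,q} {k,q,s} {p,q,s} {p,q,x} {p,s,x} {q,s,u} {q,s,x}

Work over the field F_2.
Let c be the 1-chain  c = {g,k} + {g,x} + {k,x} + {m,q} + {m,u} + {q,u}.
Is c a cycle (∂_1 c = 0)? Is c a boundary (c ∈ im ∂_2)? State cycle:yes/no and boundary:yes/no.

n_0=10 n_1=31 n_2=13  [Z2]
∂1: piv[bf,bk,bm,bq,bs,bx,fu,gk,kp] rk=9  ker:fk,fq,fx,gm,gq,gx,kq,ks,ku,kx,mq,mu,mx,pq,ps,px,qs,qu,qx,su,sx,ux
∂2: piv[bkq,bks,bmq,bqs,fkq,gkx,kpq,pqs,pqx,psx,qsu] rk=11  ker:kqs,qsx
∂1c = 0
c vs im∂2: residual ≠ 0 ⇒ not boundary

cycle:yes boundary:no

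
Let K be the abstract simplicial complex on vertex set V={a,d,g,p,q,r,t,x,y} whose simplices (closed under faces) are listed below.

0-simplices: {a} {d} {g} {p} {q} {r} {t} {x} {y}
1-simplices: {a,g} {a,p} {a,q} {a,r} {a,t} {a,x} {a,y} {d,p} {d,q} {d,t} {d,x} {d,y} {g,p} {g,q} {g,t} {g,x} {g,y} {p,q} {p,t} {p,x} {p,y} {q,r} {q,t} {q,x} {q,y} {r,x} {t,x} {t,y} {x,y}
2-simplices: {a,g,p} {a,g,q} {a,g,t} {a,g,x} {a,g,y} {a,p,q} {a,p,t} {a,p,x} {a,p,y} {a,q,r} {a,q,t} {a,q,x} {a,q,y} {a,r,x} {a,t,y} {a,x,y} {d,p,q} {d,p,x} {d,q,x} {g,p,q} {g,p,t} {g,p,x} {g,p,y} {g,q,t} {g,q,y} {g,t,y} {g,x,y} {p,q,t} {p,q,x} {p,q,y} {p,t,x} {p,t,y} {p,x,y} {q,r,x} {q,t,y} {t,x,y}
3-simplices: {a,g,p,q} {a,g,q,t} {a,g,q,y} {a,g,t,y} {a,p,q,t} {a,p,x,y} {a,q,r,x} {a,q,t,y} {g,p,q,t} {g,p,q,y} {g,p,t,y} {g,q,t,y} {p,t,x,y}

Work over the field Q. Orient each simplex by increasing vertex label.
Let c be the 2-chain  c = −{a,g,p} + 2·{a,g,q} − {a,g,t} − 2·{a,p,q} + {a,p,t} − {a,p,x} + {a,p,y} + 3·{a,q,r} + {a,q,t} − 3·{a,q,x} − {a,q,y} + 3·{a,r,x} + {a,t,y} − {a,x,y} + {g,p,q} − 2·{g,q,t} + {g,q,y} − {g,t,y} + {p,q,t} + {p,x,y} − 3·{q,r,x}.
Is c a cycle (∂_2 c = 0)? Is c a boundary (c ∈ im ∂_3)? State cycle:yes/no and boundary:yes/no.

n_0=9 n_1=29 n_2=36 n_3=13  [Q]
∂1: piv[ag,ap,aq,ar,at,ax,ay,dp] rk=8  ker:dq,dt,dx,dy,gp,gq,gt,gx,gy,pq,pt,px,py,qr,qt,qx,qy,rx,tx,ty,xy
∂2: piv[agp,agq,agt,agx,agy,apq,apt,apx,apy,aqr,aqt,aqx,aqy,arx,aty,axy,dpq,dpx,ptx] rk=19  ker:dqx,gpq,gpt,gpx,gpy,gqt,gqy,gty,gxy,pqt,pqx,pqy,pty,pxy,qrx,qty,txy
∂3: piv[agpq,agqt,agqy,agty,apqt,apxy,aqrx,aqty,gpqt,gpqy,gpty,ptxy] rk=12  ker:gqty
∂2c = 0
c vs im∂3: reduces to 0 ⇒ boundary

cycle:yes boundary:yes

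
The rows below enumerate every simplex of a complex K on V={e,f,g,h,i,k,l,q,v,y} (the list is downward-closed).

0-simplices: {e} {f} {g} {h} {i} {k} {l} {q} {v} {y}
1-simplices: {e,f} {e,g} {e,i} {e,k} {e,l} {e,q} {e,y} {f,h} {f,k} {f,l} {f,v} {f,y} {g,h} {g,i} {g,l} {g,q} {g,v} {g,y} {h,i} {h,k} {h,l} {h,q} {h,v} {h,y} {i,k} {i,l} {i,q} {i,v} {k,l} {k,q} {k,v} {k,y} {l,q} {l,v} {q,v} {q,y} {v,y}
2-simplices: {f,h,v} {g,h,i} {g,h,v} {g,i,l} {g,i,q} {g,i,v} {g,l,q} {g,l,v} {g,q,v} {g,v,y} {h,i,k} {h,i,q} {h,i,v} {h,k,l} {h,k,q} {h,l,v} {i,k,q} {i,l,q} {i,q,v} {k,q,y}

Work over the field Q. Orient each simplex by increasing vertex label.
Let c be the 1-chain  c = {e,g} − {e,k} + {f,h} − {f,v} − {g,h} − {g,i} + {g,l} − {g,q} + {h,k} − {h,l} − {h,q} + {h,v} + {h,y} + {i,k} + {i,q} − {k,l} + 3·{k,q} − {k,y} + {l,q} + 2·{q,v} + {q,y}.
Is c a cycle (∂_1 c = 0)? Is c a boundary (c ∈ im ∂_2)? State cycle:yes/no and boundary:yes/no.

n_0=10 n_1=37 n_2=20  [Q]
∂1: piv[ef,eg,ei,ek,el,eq,ey,fh,fv] rk=9  ker:fk,fl,fy,gh,gi,gl,gq,gv,gy,hi,hk,hl,hq,hv,hy,ik,il,iq,iv,kl,kq,kv,ky,lq,lv,qv,qy,vy
∂2: piv[fhv,ghi,ghv,gil,giq,giv,glq,glv,gqv,gvy,hik,hiq,hkl,hkq,hlv,kqy] rk=16  ker:hiv,ikq,ilq,iqv
∂1c = 3·{g} − {h} − 3·{i} − 2·{l} + 2·{v} + {y}

cycle:no boundary:no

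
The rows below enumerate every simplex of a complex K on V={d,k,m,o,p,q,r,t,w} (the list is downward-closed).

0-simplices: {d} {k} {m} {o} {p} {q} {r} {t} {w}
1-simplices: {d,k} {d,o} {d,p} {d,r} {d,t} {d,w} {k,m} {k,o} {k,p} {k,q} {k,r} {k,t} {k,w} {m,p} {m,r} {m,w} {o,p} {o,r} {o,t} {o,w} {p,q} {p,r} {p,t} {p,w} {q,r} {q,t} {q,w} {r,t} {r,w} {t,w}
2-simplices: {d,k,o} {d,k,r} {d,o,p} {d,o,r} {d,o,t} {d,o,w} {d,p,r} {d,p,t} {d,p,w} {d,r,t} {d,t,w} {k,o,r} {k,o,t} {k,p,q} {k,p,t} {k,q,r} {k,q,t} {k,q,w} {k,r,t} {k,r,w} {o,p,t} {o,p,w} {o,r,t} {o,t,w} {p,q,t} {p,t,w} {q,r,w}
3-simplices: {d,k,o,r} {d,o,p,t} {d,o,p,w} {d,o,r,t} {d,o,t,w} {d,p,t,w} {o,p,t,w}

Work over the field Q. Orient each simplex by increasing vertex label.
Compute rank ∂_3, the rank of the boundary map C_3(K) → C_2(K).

rank∂_3=6

n_0=9 n_1=30 n_2=27 n_3=7  [Q]
∂1: piv[dk,do,dp,dr,dt,dw,km,kq] rk=8  ker:ko,kp,kr,kt,kw,mp,mr,mw,op,or,ot,ow,pq,pr,pt,pw,qr,qt,qw,rt,rw,tw
∂2: piv[dko,dkr,dop,dor,dot,dow,dpr,dpt,dpw,drt,dtw,kot,kpq,kpt,kqr,kqt,kqw,krw] rk=18  ker:kor,krt,opt,opw,ort,otw,pqt,ptw,qrw
∂3: piv[dkor,dopt,dopw,dort,dotw,dptw] rk=6  ker:optw
rk∂_3=6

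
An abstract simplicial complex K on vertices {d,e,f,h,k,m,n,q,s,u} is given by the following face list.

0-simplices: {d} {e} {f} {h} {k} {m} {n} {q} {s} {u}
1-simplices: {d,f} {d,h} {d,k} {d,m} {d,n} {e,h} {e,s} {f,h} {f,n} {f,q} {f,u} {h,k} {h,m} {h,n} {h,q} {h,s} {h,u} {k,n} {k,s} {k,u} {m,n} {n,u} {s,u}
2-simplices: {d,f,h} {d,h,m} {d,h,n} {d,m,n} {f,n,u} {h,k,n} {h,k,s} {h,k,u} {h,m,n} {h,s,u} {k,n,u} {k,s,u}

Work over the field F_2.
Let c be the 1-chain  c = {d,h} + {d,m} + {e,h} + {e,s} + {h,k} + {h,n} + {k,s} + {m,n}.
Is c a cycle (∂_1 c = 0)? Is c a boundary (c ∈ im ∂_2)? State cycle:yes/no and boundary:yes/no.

cycle:yes boundary:no

n_0=10 n_1=23 n_2=12  [Z2]
∂1: piv[df,dh,dk,dm,dn,eh,es,fq,fu] rk=9  ker:fh,fn,hk,hm,hn,hq,hs,hu,kn,ks,ku,mn,nu,su
∂2: piv[dfh,dhm,dhn,dmn,fnu,hkn,hks,hku,hsu,knu] rk=10  ker:hmn,ksu
∂1c = 0
c vs im∂2: residual ≠ 0 ⇒ not boundary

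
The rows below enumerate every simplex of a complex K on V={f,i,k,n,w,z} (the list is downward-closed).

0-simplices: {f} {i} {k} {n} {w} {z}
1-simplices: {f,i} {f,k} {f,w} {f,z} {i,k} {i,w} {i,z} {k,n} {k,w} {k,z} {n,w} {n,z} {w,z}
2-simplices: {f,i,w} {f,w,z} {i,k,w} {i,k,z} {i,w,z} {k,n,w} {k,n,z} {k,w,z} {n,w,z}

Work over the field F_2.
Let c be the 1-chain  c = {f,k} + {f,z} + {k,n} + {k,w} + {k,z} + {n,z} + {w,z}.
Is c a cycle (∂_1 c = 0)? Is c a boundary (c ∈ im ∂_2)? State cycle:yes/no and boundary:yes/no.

cycle:yes boundary:no

n_0=6 n_1=13 n_2=9  [Z2]
∂1: piv[fi,fk,fw,fz,kn] rk=5  ker:ik,iw,iz,kw,kz,nw,nz,wz
∂2: piv[fiw,fwz,ikw,ikz,iwz,knw,knz] rk=7  ker:kwz,nwz
∂1c = 0
c vs im∂2: residual ≠ 0 ⇒ not boundary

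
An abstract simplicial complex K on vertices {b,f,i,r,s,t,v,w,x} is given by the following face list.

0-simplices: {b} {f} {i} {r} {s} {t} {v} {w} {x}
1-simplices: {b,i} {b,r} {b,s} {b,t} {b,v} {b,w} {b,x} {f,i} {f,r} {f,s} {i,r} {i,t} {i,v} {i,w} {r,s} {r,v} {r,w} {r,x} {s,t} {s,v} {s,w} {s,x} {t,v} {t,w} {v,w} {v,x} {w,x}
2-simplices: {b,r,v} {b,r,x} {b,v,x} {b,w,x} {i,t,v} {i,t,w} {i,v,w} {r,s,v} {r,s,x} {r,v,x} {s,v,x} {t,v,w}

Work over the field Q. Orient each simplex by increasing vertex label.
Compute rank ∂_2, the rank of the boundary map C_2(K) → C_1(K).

n_0=9 n_1=27 n_2=12  [Q]
∂1: piv[bi,br,bs,bt,bv,bw,bx,fi] rk=8  ker:fr,fs,ir,it,iv,iw,rs,rv,rw,rx,st,sv,sw,sx,tv,tw,vw,vx,wx
∂2: piv[brv,brx,bvx,bwx,itv,itw,ivw,rsv,rsx] rk=9  ker:rvx,svx,tvw
rk∂_2=9

rank∂_2=9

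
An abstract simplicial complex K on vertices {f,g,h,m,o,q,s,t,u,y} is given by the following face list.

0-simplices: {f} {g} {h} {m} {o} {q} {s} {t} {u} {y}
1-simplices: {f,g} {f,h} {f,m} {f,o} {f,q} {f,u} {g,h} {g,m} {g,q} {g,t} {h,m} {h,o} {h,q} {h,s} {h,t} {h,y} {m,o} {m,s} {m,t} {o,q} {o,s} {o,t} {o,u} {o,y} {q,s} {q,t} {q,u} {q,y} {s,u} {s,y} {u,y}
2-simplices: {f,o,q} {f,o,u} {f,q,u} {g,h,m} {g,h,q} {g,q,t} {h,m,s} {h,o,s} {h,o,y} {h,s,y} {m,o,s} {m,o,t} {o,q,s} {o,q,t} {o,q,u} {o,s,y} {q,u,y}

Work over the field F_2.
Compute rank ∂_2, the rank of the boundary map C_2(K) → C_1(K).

n_0=10 n_1=31 n_2=17  [Z2]
∂1: piv[fg,fh,fm,fo,fq,fu,gt,hs,hy] rk=9  ker:gh,gm,gq,hm,ho,hq,ht,mo,ms,mt,oq,os,ot,ou,oy,qs,qt,qu,qy,su,sy,uy
∂2: piv[foq,fou,fqu,ghm,ghq,gqt,hms,hos,hoy,hsy,mos,mot,oqs,oqt,quy] rk=15  ker:oqu,osy
rk∂_2=15

rank∂_2=15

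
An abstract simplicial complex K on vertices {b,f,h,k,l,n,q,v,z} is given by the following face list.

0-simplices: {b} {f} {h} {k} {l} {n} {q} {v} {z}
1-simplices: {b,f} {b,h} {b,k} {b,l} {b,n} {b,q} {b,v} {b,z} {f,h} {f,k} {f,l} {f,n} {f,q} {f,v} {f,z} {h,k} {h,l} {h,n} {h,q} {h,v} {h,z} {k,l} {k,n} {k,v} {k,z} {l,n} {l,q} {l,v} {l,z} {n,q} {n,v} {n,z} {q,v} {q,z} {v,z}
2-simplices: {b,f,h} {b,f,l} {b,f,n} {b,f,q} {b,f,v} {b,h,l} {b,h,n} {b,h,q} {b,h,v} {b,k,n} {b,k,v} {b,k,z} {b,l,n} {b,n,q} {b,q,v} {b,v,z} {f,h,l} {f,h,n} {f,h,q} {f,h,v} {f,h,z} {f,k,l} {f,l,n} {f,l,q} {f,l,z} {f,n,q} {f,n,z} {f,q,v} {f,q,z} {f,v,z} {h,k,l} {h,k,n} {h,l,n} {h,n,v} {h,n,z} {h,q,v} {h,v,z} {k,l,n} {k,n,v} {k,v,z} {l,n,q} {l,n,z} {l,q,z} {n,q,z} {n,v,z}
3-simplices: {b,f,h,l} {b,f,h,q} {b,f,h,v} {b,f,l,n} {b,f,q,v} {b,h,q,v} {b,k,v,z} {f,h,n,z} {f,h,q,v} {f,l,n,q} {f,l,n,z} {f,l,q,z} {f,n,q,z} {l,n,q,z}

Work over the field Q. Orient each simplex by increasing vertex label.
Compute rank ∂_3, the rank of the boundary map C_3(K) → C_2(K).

rank∂_3=12

n_0=9 n_1=35 n_2=45 n_3=14  [Q]
∂1: piv[bf,bh,bk,bl,bn,bq,bv,bz] rk=8  ker:fh,fk,fl,fn,fq,fv,fz,hk,hl,hn,hq,hv,hz,kl,kn,kv,kz,ln,lq,lv,lz,nq,nv,nz,qv,qz,vz
∂2: piv[bfh,bfl,bfn,bfq,bfv,bhl,bhn,bhq,bhv,bkn,bkv,bkz,bln,bnq,bqv,bvz,fhz,fkl,flq,flz,fnz,fqz,fvz,hkl,hkn,hnv] rk=26  ker:fhl,fhn,fhq,fhv,fln,fnq,fqv,hln,hnz,hqv,hvz,kln,knv,kvz,lnq,lnz,lqz,nqz,nvz
∂3: piv[bfhl,bfhq,bfhv,bfln,bfqv,bhqv,bkvz,fhnz,flnq,flnz,flqz,fnqz] rk=12  ker:fhqv,lnqz
rk∂_3=12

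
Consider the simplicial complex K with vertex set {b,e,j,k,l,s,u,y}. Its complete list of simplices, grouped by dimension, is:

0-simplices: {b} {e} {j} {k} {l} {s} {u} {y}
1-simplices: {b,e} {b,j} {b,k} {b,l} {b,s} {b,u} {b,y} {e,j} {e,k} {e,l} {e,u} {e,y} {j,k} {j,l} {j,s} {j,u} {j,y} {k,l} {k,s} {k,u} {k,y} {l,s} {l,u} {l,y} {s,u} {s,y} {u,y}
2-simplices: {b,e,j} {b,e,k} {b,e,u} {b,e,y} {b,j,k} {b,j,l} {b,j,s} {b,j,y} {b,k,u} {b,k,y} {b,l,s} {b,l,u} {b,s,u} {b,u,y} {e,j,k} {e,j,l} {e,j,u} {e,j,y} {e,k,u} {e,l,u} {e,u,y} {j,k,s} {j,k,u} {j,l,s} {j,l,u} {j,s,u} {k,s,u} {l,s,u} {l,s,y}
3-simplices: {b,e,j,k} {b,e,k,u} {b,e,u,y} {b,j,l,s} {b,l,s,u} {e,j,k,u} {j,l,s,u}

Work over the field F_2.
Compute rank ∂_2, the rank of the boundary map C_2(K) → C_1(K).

n_0=8 n_1=27 n_2=29 n_3=7  [Z2]
∂1: piv[be,bj,bk,bl,bs,bu,by] rk=7  ker:ej,ek,el,eu,ey,jk,jl,js,ju,jy,kl,ks,ku,ky,ls,lu,ly,su,sy,uy
∂2: piv[bej,bek,beu,bey,bjk,bjl,bjs,bjy,bku,bky,bls,blu,bsu,buy,ejl,eju,jks,lsy] rk=18  ker:ejk,ejy,eku,elu,euy,jku,jls,jlu,jsu,ksu,lsu
∂3: piv[bejk,beku,beuy,bjls,blsu,ejku,jlsu] rk=7
rk∂_2=18

rank∂_2=18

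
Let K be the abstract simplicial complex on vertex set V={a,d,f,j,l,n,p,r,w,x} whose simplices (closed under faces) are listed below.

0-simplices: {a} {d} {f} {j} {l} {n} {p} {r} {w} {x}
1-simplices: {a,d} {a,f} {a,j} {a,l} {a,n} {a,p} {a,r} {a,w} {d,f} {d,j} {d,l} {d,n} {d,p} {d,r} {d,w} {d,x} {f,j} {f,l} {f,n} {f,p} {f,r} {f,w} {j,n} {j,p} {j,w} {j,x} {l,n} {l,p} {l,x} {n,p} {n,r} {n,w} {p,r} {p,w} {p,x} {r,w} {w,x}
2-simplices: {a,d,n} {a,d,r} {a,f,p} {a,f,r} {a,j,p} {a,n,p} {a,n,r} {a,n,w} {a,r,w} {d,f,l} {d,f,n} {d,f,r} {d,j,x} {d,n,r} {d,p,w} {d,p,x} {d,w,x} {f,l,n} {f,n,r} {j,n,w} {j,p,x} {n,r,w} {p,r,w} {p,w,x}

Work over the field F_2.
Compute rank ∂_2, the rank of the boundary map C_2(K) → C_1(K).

rank∂_2=20

n_0=10 n_1=37 n_2=24  [Z2]
∂1: piv[ad,af,aj,al,an,ap,ar,aw,dx] rk=9  ker:df,dj,dl,dn,dp,dr,dw,fj,fl,fn,fp,fr,fw,jn,jp,jw,jx,ln,lp,lx,np,nr,nw,pr,pw,px,rw,wx
∂2: piv[adn,adr,afp,afr,ajp,anp,anr,anw,arw,dfl,dfn,dfr,djx,dpw,dpx,dwx,fln,jnw,jpx,prw] rk=20  ker:dnr,fnr,nrw,pwx
rk∂_2=20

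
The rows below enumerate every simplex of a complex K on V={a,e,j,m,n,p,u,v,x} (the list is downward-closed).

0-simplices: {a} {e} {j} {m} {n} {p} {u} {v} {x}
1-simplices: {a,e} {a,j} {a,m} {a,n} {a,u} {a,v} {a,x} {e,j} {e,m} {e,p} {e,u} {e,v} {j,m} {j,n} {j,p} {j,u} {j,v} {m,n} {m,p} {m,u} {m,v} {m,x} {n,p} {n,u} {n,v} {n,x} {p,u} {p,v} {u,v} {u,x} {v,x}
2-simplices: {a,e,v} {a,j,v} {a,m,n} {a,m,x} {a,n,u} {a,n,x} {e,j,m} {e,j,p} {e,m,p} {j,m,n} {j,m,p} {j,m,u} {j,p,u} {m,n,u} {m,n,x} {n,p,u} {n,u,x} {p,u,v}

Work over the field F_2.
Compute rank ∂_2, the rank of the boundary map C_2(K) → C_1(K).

rank∂_2=16

n_0=9 n_1=31 n_2=18  [Z2]
∂1: piv[ae,aj,am,an,au,av,ax,ep] rk=8  ker:ej,em,eu,ev,jm,jn,jp,ju,jv,mn,mp,mu,mv,mx,np,nu,nv,nx,pu,pv,uv,ux,vx
∂2: piv[aev,ajv,amn,amx,anu,anx,ejm,ejp,emp,jmn,jmu,jpu,mnu,npu,nux,puv] rk=16  ker:jmp,mnx
rk∂_2=16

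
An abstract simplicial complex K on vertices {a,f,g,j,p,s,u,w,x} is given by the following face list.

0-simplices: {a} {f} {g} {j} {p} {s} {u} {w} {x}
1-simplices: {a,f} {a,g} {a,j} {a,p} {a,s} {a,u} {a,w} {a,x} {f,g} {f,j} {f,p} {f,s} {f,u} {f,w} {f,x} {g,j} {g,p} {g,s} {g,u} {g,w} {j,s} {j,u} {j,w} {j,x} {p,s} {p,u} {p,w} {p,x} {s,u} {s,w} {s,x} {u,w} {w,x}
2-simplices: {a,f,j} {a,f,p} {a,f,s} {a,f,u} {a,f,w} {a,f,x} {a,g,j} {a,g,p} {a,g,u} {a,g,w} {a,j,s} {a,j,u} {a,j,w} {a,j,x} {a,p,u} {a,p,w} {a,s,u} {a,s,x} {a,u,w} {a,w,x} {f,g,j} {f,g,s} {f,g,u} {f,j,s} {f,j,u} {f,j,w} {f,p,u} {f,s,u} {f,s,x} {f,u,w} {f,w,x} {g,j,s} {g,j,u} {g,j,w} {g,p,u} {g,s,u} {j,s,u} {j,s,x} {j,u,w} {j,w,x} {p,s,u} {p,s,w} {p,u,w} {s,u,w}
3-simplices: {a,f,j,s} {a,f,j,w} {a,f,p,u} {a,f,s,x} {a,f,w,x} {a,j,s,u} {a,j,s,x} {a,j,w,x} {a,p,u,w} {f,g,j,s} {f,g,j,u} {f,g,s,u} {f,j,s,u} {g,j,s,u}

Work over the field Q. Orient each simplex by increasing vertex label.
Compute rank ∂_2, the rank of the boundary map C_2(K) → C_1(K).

rank∂_2=24

n_0=9 n_1=33 n_2=44 n_3=14  [Q]
∂1: piv[af,ag,aj,ap,as,au,aw,ax] rk=8  ker:fg,fj,fp,fs,fu,fw,fx,gj,gp,gs,gu,gw,js,ju,jw,jx,ps,pu,pw,px,su,sw,sx,uw,wx
∂2: piv[afj,afp,afs,afu,afw,afx,agj,agp,agu,agw,ajs,aju,ajw,ajx,apu,apw,asu,asx,auw,awx,fgj,fgs,psu,psw] rk=24  ker:fgu,fjs,fju,fjw,fpu,fsu,fsx,fuw,fwx,gjs,gju,gjw,gpu,gsu,jsu,jsx,juw,jwx,puw,suw
∂3: piv[afjs,afjw,afpu,afsx,afwx,ajsu,ajsx,ajwx,apuw,fgjs,fgju,fgsu,fjsu] rk=13  ker:gjsu
rk∂_2=24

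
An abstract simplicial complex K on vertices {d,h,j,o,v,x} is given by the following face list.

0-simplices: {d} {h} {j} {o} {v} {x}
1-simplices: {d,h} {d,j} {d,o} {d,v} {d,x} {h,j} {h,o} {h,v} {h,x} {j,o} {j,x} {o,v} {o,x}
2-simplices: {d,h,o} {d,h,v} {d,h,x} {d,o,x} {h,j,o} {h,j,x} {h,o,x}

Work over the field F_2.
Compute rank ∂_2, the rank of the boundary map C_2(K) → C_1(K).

n_0=6 n_1=13 n_2=7  [Z2]
∂1: piv[dh,dj,do,dv,dx] rk=5  ker:hj,ho,hv,hx,jo,jx,ov,ox
∂2: piv[dho,dhv,dhx,dox,hjo,hjx] rk=6  ker:hox
rk∂_2=6

rank∂_2=6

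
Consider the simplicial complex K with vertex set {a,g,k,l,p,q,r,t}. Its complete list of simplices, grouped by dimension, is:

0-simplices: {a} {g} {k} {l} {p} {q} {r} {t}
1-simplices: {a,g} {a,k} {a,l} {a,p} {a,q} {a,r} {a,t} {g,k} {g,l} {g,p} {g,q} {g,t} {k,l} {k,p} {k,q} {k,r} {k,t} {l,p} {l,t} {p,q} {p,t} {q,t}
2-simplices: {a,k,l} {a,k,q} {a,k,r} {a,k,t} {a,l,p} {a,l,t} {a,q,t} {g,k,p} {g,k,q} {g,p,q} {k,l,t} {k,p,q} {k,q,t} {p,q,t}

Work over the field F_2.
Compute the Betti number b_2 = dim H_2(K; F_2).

n_0=8 n_1=22 n_2=14  [Z2]
∂1: piv[ag,ak,al,ap,aq,ar,at] rk=7  ker:gk,gl,gp,gq,gt,kl,kp,kq,kr,kt,lp,lt,pq,pt,qt
∂2: piv[akl,akq,akr,akt,alp,alt,aqt,gkp,gkq,gpq,pqt] rk=11  ker:klt,kpq,kqt
b_2=(14−11)−0=3

b_2=3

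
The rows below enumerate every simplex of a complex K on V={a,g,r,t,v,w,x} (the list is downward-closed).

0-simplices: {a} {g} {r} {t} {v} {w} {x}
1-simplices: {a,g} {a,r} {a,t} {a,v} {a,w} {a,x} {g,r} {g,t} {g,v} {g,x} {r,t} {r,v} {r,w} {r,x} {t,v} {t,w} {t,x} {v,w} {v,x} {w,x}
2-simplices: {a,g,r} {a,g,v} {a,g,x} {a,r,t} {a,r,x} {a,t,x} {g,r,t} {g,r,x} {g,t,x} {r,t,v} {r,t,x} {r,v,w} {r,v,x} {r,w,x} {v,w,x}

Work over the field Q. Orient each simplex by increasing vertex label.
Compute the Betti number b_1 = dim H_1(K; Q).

n_0=7 n_1=20 n_2=15  [Q]
∂1: piv[ag,ar,at,av,aw,ax] rk=6  ker:gr,gt,gv,gx,rt,rv,rw,rx,tv,tw,tx,vw,vx,wx
∂2: piv[agr,agv,agx,art,arx,atx,grt,rtv,rvw,rvx,rwx] rk=11  ker:grx,gtx,rtx,vwx
b_1=(20−6)−11=3

b_1=3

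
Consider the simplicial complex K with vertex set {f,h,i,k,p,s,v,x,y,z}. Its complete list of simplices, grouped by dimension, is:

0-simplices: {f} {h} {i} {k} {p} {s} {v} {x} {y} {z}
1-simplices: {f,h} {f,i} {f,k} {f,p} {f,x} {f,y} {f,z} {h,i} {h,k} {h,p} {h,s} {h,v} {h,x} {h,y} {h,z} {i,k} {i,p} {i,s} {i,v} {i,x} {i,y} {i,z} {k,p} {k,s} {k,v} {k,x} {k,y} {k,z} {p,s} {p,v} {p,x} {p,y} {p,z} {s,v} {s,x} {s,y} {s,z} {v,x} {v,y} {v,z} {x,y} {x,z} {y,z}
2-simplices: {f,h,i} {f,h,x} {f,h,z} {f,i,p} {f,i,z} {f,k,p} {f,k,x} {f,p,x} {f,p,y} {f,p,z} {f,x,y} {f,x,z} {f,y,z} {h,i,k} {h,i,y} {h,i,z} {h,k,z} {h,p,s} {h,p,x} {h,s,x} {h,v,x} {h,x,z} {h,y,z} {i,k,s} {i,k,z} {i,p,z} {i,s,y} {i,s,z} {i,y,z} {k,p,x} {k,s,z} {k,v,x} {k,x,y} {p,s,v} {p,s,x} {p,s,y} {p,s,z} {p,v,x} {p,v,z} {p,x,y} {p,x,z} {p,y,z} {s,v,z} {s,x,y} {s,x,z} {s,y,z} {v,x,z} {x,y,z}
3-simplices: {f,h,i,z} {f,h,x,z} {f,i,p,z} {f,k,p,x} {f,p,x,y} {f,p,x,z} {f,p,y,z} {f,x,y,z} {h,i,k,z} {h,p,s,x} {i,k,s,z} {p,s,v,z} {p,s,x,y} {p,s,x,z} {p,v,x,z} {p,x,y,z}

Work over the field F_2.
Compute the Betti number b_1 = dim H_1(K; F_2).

b_1=4

n_0=10 n_1=43 n_2=48 n_3=16  [Z2]
∂1: piv[fh,fi,fk,fp,fx,fy,fz,hs,hv] rk=9  ker:hi,hk,hp,hx,hy,hz,ik,ip,is,iv,ix,iy,iz,kp,ks,kv,kx,ky,kz,ps,pv,px,py,pz,sv,sx,sy,sz,vx,vy,vz,xy,xz,yz
∂2: piv[fhi,fhx,fhz,fip,fiz,fkp,fkx,fpx,fpy,fpz,fxy,fxz,fyz,hik,hiy,hkz,hps,hpx,hsx,hvx,hyz,iks,isy,isz,kvx,kxy,psv,psy,pvx,pvz] rk=30  ker:hiz,hxz,ikz,ipz,iyz,kpx,ksz,psx,psz,pxy,pxz,pyz,svz,sxy,sxz,syz,vxz,xyz
∂3: piv[fhiz,fhxz,fipz,fkpx,fpxy,fpxz,fpyz,fxyz,hikz,hpsx,iksz,psvz,psxy,psxz,pvxz] rk=15  ker:pxyz
b_1=(43−9)−30=4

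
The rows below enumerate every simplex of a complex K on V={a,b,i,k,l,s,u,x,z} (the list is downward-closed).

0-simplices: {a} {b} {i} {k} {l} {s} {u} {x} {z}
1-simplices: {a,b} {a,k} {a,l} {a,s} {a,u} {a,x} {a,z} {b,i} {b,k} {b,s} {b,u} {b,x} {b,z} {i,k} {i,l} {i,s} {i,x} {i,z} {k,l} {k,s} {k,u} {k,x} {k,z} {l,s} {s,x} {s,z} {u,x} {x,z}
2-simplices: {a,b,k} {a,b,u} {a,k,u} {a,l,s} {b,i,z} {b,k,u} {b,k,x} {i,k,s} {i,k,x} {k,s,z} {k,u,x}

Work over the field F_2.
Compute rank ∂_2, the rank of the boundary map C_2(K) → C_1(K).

n_0=9 n_1=28 n_2=11  [Z2]
∂1: piv[ab,ak,al,as,au,ax,az,bi] rk=8  ker:bk,bs,bu,bx,bz,ik,il,is,ix,iz,kl,ks,ku,kx,kz,ls,sx,sz,ux,xz
∂2: piv[abk,abu,aku,als,biz,bkx,iks,ikx,ksz,kux] rk=10  ker:bku
rk∂_2=10

rank∂_2=10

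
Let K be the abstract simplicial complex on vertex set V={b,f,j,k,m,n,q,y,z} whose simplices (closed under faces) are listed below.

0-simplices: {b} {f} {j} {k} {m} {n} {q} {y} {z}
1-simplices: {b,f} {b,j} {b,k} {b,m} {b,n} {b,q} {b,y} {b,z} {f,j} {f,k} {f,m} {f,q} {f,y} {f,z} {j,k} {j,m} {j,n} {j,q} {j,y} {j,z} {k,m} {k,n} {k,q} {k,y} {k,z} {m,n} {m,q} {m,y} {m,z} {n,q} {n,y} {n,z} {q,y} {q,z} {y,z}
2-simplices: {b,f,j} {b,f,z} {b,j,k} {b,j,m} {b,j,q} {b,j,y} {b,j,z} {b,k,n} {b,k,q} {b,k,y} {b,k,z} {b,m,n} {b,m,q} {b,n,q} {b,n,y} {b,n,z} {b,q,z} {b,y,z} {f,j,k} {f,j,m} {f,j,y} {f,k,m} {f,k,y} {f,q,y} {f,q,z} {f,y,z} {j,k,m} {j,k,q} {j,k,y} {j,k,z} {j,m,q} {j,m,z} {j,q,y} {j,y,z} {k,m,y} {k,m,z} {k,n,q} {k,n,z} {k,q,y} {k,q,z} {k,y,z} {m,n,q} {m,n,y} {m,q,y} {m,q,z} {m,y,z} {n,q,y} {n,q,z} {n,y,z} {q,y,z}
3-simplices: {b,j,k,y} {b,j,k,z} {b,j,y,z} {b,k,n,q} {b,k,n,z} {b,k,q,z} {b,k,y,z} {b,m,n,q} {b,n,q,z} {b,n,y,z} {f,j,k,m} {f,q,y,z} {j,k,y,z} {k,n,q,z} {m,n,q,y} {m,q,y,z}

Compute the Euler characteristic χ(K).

n_0=9 n_1=35 n_2=50 n_3=16
χ=+9−35+50−16=8

χ(K)=8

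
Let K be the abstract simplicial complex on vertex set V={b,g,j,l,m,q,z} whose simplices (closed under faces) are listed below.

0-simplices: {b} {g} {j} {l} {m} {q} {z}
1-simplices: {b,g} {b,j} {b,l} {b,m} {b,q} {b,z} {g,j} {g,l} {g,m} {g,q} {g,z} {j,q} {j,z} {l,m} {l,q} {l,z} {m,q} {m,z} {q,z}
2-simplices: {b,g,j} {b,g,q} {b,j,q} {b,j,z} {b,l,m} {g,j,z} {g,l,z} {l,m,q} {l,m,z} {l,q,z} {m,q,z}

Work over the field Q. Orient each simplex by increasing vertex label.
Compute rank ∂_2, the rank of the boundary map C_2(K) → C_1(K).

rank∂_2=10

n_0=7 n_1=19 n_2=11  [Q]
∂1: piv[bg,bj,bl,bm,bq,bz] rk=6  ker:gj,gl,gm,gq,gz,jq,jz,lm,lq,lz,mq,mz,qz
∂2: piv[bgj,bgq,bjq,bjz,blm,gjz,glz,lmq,lmz,lqz] rk=10  ker:mqz
rk∂_2=10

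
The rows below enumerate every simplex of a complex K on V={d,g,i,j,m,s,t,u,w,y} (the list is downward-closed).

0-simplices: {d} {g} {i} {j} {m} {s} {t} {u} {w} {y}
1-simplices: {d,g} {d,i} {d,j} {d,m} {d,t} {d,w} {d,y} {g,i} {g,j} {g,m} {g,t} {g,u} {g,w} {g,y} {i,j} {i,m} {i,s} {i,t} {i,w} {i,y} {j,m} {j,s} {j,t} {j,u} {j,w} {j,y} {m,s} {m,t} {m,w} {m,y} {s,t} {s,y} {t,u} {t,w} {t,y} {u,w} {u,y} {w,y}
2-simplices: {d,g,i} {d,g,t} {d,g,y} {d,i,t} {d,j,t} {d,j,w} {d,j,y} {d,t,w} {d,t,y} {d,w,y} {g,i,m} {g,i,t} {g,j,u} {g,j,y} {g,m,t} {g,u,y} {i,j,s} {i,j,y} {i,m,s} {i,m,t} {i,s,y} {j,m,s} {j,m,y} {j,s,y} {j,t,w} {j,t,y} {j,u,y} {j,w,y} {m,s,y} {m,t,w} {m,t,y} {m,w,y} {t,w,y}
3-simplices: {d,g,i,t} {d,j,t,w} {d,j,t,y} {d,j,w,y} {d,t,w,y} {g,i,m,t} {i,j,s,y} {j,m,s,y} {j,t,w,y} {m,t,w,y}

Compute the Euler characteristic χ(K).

n_0=10 n_1=38 n_2=33 n_3=10
χ=+10−38+33−10=-5

χ(K)=-5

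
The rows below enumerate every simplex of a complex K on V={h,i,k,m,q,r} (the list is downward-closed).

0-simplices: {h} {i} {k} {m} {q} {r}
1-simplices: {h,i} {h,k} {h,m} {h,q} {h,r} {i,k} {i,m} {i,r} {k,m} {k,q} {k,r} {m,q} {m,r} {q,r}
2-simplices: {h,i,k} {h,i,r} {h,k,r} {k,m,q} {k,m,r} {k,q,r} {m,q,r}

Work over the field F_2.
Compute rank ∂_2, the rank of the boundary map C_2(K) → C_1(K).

n_0=6 n_1=14 n_2=7  [Z2]
∂1: piv[hi,hk,hm,hq,hr] rk=5  ker:ik,im,ir,km,kq,kr,mq,mr,qr
∂2: piv[hik,hir,hkr,kmq,kmr,kqr] rk=6  ker:mqr
rk∂_2=6

rank∂_2=6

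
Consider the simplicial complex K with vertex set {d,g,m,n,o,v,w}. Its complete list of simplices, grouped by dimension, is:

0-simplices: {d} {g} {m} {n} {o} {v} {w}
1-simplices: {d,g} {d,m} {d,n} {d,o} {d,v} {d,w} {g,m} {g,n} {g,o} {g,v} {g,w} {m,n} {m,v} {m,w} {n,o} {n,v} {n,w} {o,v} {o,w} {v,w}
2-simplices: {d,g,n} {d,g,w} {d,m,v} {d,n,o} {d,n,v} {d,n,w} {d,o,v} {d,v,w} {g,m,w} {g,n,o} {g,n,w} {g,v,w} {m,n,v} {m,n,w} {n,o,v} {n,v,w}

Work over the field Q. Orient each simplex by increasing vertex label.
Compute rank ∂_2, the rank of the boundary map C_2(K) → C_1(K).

rank∂_2=13

n_0=7 n_1=20 n_2=16  [Q]
∂1: piv[dg,dm,dn,do,dv,dw] rk=6  ker:gm,gn,go,gv,gw,mn,mv,mw,no,nv,nw,ov,ow,vw
∂2: piv[dgn,dgw,dmv,dno,dnv,dnw,dov,dvw,gmw,gno,gvw,mnv,mnw] rk=13  ker:gnw,nov,nvw
rk∂_2=13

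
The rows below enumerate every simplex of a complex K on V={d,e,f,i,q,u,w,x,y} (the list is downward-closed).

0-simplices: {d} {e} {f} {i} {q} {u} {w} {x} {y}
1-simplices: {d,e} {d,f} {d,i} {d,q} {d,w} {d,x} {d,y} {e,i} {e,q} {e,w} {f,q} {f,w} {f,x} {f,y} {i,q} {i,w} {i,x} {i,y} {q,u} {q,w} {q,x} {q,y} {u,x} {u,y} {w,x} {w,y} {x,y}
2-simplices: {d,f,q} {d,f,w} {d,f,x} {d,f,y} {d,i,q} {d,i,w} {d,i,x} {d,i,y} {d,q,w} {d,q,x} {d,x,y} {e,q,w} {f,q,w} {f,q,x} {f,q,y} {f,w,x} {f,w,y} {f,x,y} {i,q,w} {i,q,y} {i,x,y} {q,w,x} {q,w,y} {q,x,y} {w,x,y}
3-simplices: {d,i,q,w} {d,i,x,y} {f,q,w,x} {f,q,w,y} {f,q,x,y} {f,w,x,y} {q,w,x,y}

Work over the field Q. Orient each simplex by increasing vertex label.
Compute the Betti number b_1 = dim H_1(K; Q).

n_0=9 n_1=27 n_2=25 n_3=7  [Q]
∂1: piv[de,df,di,dq,dw,dx,dy,qu] rk=8  ker:ei,eq,ew,fq,fw,fx,fy,iq,iw,ix,iy,qw,qx,qy,ux,uy,wx,wy,xy
∂2: piv[dfq,dfw,dfx,dfy,diq,diw,dix,diy,dqw,dqx,dxy,eqw,fqy,fwx,fwy] rk=15  ker:fqw,fqx,fxy,iqw,iqy,ixy,qwx,qwy,qxy,wxy
∂3: piv[diqw,dixy,fqwx,fqwy,fqxy,fwxy] rk=6  ker:qwxy
b_1=(27−8)−15=4

b_1=4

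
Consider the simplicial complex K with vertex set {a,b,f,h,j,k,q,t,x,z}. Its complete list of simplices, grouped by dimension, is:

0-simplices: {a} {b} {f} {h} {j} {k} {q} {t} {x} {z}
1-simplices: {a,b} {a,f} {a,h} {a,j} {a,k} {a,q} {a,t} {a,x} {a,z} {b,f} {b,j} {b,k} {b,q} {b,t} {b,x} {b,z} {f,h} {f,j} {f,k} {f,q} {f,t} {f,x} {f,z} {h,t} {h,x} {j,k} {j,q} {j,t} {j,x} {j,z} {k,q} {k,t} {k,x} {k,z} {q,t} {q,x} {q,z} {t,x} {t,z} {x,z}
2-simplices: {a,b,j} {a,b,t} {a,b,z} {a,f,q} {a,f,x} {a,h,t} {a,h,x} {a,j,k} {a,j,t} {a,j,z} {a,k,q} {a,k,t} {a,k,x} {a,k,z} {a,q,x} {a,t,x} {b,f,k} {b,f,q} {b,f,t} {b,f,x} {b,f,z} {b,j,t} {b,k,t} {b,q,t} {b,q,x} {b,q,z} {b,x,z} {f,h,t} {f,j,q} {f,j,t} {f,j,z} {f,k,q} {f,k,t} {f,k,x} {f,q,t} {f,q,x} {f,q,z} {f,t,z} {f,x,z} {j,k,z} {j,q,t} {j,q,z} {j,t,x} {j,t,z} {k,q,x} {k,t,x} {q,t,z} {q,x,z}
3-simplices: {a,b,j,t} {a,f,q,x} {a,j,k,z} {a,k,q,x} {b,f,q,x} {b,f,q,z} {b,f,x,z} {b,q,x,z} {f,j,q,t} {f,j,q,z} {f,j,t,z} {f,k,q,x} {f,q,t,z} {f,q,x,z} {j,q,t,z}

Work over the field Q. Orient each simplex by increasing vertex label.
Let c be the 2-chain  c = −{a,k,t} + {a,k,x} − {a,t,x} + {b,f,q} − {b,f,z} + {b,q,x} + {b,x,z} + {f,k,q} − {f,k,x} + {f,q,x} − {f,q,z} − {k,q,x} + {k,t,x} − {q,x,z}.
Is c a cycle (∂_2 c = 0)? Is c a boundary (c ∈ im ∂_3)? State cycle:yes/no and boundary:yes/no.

cycle:yes boundary:no

n_0=10 n_1=40 n_2=48 n_3=15  [Q]
∂1: piv[ab,af,ah,aj,ak,aq,at,ax,az] rk=9  ker:bf,bj,bk,bq,bt,bx,bz,fh,fj,fk,fq,ft,fx,fz,ht,hx,jk,jq,jt,jx,jz,kq,kt,kx,kz,qt,qx,qz,tx,tz,xz
∂2: piv[abj,abt,abz,afq,afx,aht,ahx,ajk,ajt,ajz,akq,akt,akx,akz,aqx,atx,bfk,bfq,bft,bfx,bfz,bkt,bqt,bqz,bxz,fht,fjq,fjt,fkq,ftz,jtx] rk=31  ker:bjt,bqx,fjz,fkt,fkx,fqt,fqx,fqz,fxz,jkz,jqt,jqz,jtz,kqx,ktx,qtz,qxz
∂3: piv[abjt,afqx,ajkz,akqx,bfqx,bfqz,bfxz,bqxz,fjqt,fjqz,fjtz,fkqx,fqtz] rk=13  ker:fqxz,jqtz
∂2c = 0
c vs im∂3: residual ≠ 0 ⇒ not boundary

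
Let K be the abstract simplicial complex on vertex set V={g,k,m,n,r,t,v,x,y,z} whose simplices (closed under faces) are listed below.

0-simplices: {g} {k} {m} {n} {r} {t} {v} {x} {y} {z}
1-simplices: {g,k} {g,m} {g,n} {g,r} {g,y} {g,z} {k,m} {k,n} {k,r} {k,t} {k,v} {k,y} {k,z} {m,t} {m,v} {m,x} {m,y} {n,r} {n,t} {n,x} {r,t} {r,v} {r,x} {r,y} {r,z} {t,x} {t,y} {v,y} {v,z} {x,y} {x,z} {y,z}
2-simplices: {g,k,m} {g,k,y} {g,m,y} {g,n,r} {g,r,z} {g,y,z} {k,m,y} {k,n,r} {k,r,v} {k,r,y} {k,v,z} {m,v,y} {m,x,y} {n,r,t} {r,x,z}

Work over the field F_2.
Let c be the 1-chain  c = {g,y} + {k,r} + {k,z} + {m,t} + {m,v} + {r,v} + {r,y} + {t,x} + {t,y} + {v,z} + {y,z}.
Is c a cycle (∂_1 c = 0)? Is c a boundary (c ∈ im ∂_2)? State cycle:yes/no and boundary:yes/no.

n_0=10 n_1=32 n_2=15  [Z2]
∂1: piv[gk,gm,gn,gr,gy,gz,kt,kv,mx] rk=9  ker:km,kn,kr,ky,kz,mt,mv,my,nr,nt,nx,rt,rv,rx,ry,rz,tx,ty,vy,vz,xy,xz,yz
∂2: piv[gkm,gky,gmy,gnr,grz,gyz,knr,krv,kry,kvz,mvy,mxy,nrt,rxz] rk=14  ker:kmy
∂1c = {g} + {r} + {t} + {v} + {x} + {z}

cycle:no boundary:no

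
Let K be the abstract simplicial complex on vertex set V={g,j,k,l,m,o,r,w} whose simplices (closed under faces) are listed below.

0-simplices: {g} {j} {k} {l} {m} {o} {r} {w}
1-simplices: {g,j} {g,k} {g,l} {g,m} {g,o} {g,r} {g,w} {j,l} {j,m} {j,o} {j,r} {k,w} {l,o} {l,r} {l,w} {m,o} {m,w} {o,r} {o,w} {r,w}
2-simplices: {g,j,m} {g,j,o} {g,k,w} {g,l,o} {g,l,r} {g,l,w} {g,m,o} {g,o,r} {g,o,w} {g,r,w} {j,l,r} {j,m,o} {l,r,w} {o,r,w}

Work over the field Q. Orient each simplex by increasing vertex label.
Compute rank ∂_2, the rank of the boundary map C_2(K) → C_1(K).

rank∂_2=11

n_0=8 n_1=20 n_2=14  [Q]
∂1: piv[gj,gk,gl,gm,go,gr,gw] rk=7  ker:jl,jm,jo,jr,kw,lo,lr,lw,mo,mw,or,ow,rw
∂2: piv[gjm,gjo,gkw,glo,glr,glw,gmo,gor,gow,grw,jlr] rk=11  ker:jmo,lrw,orw
rk∂_2=11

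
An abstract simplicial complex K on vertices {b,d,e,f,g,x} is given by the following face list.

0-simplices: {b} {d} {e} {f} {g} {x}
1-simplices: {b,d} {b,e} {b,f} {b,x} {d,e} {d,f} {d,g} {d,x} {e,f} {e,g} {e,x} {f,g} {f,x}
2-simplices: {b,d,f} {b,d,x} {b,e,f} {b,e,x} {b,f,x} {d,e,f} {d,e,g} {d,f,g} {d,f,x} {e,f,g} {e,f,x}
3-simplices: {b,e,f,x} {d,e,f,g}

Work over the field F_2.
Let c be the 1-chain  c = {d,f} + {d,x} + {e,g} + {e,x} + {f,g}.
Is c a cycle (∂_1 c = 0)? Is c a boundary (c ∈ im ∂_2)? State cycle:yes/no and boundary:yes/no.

n_0=6 n_1=13 n_2=11 n_3=2  [Z2]
∂1: piv[bd,be,bf,bx,dg] rk=5  ker:de,df,dx,ef,eg,ex,fg,fx
∂2: piv[bdf,bdx,bef,bex,bfx,def,deg,dfg] rk=8  ker:dfx,efg,efx
∂3: piv[befx,defg] rk=2
∂1c = 0
c vs im∂2: reduces to 0 ⇒ boundary

cycle:yes boundary:yes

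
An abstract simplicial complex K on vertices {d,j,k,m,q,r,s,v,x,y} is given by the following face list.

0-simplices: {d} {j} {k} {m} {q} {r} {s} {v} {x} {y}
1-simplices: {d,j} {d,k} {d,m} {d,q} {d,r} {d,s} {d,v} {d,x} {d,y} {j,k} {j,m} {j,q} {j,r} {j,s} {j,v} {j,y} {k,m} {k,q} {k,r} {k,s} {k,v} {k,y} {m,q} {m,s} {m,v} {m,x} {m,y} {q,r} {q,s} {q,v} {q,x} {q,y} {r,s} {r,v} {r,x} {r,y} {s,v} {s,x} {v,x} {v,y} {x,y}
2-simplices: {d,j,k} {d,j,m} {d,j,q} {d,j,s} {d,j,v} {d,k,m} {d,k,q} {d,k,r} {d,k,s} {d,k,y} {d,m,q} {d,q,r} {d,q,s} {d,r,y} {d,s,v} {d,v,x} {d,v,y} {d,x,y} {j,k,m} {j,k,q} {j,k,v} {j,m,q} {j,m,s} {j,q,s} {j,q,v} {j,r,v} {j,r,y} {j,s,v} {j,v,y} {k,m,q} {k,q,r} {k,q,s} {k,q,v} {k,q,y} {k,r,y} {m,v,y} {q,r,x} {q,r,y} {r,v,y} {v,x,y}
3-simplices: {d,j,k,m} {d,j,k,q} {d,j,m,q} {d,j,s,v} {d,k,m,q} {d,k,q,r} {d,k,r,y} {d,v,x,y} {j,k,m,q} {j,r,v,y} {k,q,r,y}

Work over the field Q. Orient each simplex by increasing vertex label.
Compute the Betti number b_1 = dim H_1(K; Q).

b_1=5

n_0=10 n_1=41 n_2=40 n_3=11  [Q]
∂1: piv[dj,dk,dm,dq,dr,ds,dv,dx,dy] rk=9  ker:jk,jm,jq,jr,js,jv,jy,km,kq,kr,ks,kv,ky,mq,ms,mv,mx,my,qr,qs,qv,qx,qy,rs,rv,rx,ry,sv,sx,vx,vy,xy
∂2: piv[djk,djm,djq,djs,djv,dkm,dkq,dkr,dks,dky,dmq,dqr,dqs,dry,dsv,dvx,dvy,dxy,jkv,jms,jqv,jrv,jry,jvy,kqy,mvy,qrx] rk=27  ker:jkm,jkq,jmq,jqs,jsv,kmq,kqr,kqs,kqv,kry,qry,rvy,vxy
∂3: piv[djkm,djkq,djmq,djsv,dkmq,dkqr,dkry,dvxy,jrvy,kqry] rk=10  ker:jkmq
b_1=(41−9)−27=5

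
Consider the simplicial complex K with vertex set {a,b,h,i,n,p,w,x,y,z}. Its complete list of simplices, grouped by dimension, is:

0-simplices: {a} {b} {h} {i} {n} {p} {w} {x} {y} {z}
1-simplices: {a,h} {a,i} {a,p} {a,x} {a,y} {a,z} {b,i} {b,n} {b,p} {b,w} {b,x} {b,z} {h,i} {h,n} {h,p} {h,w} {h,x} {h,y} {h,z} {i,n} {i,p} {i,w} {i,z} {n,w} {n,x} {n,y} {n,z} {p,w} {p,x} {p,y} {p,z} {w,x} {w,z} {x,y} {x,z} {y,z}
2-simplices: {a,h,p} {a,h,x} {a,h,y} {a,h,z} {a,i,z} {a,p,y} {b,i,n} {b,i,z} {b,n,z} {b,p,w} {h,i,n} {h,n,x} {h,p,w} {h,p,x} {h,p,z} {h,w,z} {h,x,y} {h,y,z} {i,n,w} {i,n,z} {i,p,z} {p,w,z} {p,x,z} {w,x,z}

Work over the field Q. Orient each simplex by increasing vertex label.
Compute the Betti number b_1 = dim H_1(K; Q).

b_1=5

n_0=10 n_1=36 n_2=24  [Q]
∂1: piv[ah,ai,ap,ax,ay,az,bi,bn,bw] rk=9  ker:bp,bx,bz,hi,hn,hp,hw,hx,hy,hz,in,ip,iw,iz,nw,nx,ny,nz,pw,px,py,pz,wx,wz,xy,xz,yz
∂2: piv[ahp,ahx,ahy,ahz,aiz,apy,bin,biz,bnz,bpw,hin,hnx,hpw,hpx,hpz,hwz,hxy,hyz,inw,ipz,pxz,wxz] rk=22  ker:inz,pwz
b_1=(36−9)−22=5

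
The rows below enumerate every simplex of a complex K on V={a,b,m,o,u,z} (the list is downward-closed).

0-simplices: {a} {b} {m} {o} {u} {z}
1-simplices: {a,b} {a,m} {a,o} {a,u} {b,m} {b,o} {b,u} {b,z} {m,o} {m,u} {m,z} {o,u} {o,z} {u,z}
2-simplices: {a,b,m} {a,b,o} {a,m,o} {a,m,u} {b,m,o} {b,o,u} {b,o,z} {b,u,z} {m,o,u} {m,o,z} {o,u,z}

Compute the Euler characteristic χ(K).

n_0=6 n_1=14 n_2=11
χ=+6−14+11=3

χ(K)=3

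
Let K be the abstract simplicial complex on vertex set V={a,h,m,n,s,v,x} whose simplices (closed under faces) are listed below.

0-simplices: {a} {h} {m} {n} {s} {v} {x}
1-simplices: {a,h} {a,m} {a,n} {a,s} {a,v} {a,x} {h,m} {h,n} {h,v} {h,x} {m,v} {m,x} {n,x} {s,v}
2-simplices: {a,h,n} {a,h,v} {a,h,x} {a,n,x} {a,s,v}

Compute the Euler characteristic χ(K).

χ(K)=-2

n_0=7 n_1=14 n_2=5
χ=+7−14+5=-2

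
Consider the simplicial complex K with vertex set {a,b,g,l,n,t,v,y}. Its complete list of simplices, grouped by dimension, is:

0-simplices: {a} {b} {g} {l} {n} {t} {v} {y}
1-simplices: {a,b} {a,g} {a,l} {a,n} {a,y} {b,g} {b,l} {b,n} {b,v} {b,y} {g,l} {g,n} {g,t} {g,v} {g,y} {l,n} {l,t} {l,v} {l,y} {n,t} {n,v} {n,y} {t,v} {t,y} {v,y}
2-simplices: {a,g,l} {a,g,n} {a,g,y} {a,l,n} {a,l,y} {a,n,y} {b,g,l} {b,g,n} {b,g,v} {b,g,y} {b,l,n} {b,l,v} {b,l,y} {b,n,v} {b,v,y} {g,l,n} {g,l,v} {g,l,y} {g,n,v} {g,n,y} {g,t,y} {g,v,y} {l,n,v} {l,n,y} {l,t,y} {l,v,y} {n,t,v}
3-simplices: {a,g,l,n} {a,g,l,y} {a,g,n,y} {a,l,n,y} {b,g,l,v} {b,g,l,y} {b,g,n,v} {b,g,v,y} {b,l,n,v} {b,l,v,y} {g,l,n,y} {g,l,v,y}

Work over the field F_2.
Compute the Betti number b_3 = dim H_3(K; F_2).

b_3=2

n_0=8 n_1=25 n_2=27 n_3=12  [Z2]
∂1: piv[ab,ag,al,an,ay,bv,gt] rk=7  ker:bg,bl,bn,by,gl,gn,gv,gy,ln,lt,lv,ly,nt,nv,ny,tv,ty,vy
∂2: piv[agl,agn,agy,aln,aly,any,bgl,bgn,bgv,bgy,blv,bnv,bvy,gty,lty,ntv] rk=16  ker:bln,bly,gln,glv,gly,gnv,gny,gvy,lnv,lny,lvy
∂3: piv[agln,agly,agny,alny,bglv,bgly,bgnv,bgvy,blnv,blvy] rk=10  ker:glny,glvy
b_3=(12−10)−0=2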